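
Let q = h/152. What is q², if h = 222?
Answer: 12321/5776 ≈ 2.1331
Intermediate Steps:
q = 111/76 (q = 222/152 = 222*(1/152) = 111/76 ≈ 1.4605)
q² = (111/76)² = 12321/5776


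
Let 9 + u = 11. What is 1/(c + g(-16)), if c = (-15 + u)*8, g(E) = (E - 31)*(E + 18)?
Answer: -1/198 ≈ -0.0050505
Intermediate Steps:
u = 2 (u = -9 + 11 = 2)
g(E) = (-31 + E)*(18 + E)
c = -104 (c = (-15 + 2)*8 = -13*8 = -104)
1/(c + g(-16)) = 1/(-104 + (-558 + (-16)² - 13*(-16))) = 1/(-104 + (-558 + 256 + 208)) = 1/(-104 - 94) = 1/(-198) = -1/198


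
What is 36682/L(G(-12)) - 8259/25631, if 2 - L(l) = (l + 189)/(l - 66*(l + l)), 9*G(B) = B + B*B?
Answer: 5419191459287/311134709 ≈ 17418.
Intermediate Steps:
G(B) = B/9 + B**2/9 (G(B) = (B + B*B)/9 = (B + B**2)/9 = B/9 + B**2/9)
L(l) = 2 + (189 + l)/(131*l) (L(l) = 2 - (l + 189)/(l - 66*(l + l)) = 2 - (189 + l)/(l - 132*l) = 2 - (189 + l)/((-131*l)) = 2 - (189 + l)*(-1/(131*l)) = 2 - (-1)*(189 + l)/(131*l) = 2 + (189 + l)/(131*l))
36682/L(G(-12)) - 8259/25631 = 36682/(((189 + 263*((1/9)*(-12)*(1 - 12)))/(131*(((1/9)*(-12)*(1 - 12)))))) - 8259/25631 = 36682/(((189 + 263*((1/9)*(-12)*(-11)))/(131*(((1/9)*(-12)*(-11)))))) - 8259*1/25631 = 36682/(((189 + 263*(44/3))/(131*(44/3)))) - 8259/25631 = 36682/(((1/131)*(3/44)*(189 + 11572/3))) - 8259/25631 = 36682/(((1/131)*(3/44)*(12139/3))) - 8259/25631 = 36682/(12139/5764) - 8259/25631 = 36682*(5764/12139) - 8259/25631 = 211435048/12139 - 8259/25631 = 5419191459287/311134709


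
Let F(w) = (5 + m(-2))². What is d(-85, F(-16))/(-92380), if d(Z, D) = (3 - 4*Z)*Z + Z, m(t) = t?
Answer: 1462/4619 ≈ 0.31652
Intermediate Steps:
F(w) = 9 (F(w) = (5 - 2)² = 3² = 9)
d(Z, D) = Z + Z*(3 - 4*Z) (d(Z, D) = Z*(3 - 4*Z) + Z = Z + Z*(3 - 4*Z))
d(-85, F(-16))/(-92380) = (4*(-85)*(1 - 1*(-85)))/(-92380) = (4*(-85)*(1 + 85))*(-1/92380) = (4*(-85)*86)*(-1/92380) = -29240*(-1/92380) = 1462/4619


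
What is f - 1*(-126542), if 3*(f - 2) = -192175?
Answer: 187457/3 ≈ 62486.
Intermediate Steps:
f = -192169/3 (f = 2 + (1/3)*(-192175) = 2 - 192175/3 = -192169/3 ≈ -64056.)
f - 1*(-126542) = -192169/3 - 1*(-126542) = -192169/3 + 126542 = 187457/3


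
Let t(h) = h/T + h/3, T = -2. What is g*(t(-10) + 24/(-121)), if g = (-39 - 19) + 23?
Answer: -18655/363 ≈ -51.391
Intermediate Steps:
t(h) = -h/6 (t(h) = h/(-2) + h/3 = h*(-½) + h*(⅓) = -h/2 + h/3 = -h/6)
g = -35 (g = -58 + 23 = -35)
g*(t(-10) + 24/(-121)) = -35*(-⅙*(-10) + 24/(-121)) = -35*(5/3 + 24*(-1/121)) = -35*(5/3 - 24/121) = -35*533/363 = -18655/363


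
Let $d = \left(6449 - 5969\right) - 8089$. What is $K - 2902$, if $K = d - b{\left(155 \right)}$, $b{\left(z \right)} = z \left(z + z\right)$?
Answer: $-58561$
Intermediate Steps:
$b{\left(z \right)} = 2 z^{2}$ ($b{\left(z \right)} = z 2 z = 2 z^{2}$)
$d = -7609$ ($d = 480 - 8089 = -7609$)
$K = -55659$ ($K = -7609 - 2 \cdot 155^{2} = -7609 - 2 \cdot 24025 = -7609 - 48050 = -55659$)
$K - 2902 = -55659 - 2902 = -58561$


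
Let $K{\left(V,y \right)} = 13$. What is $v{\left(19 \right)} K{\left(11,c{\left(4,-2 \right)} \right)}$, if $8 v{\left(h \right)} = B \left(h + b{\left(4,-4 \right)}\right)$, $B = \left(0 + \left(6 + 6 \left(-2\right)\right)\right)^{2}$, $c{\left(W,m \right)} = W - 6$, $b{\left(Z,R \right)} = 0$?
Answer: $\frac{2223}{2} \approx 1111.5$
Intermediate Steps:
$c{\left(W,m \right)} = -6 + W$ ($c{\left(W,m \right)} = W - 6 = -6 + W$)
$B = 36$ ($B = \left(0 + \left(6 - 12\right)\right)^{2} = \left(0 - 6\right)^{2} = \left(-6\right)^{2} = 36$)
$v{\left(h \right)} = \frac{9 h}{2}$ ($v{\left(h \right)} = \frac{36 \left(h + 0\right)}{8} = \frac{36 h}{8} = \frac{9 h}{2}$)
$v{\left(19 \right)} K{\left(11,c{\left(4,-2 \right)} \right)} = \frac{9}{2} \cdot 19 \cdot 13 = \frac{171}{2} \cdot 13 = \frac{2223}{2}$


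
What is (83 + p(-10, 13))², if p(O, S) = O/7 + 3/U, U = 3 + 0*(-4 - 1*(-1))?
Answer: 334084/49 ≈ 6818.0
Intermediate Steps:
U = 3 (U = 3 + 0*(-4 + 1) = 3 + 0*(-3) = 3 + 0 = 3)
p(O, S) = 1 + O/7 (p(O, S) = O/7 + 3/3 = O*(⅐) + 3*(⅓) = O/7 + 1 = 1 + O/7)
(83 + p(-10, 13))² = (83 + (1 + (⅐)*(-10)))² = (83 + (1 - 10/7))² = (83 - 3/7)² = (578/7)² = 334084/49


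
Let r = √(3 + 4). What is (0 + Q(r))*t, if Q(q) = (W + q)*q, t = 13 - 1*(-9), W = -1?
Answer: 154 - 22*√7 ≈ 95.793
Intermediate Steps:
t = 22 (t = 13 + 9 = 22)
r = √7 ≈ 2.6458
Q(q) = q*(-1 + q) (Q(q) = (-1 + q)*q = q*(-1 + q))
(0 + Q(r))*t = (0 + √7*(-1 + √7))*22 = (√7*(-1 + √7))*22 = 22*√7*(-1 + √7)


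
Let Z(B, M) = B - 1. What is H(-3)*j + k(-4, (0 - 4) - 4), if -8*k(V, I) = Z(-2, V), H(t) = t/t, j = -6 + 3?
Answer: -21/8 ≈ -2.6250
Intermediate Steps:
Z(B, M) = -1 + B
j = -3
H(t) = 1
k(V, I) = 3/8 (k(V, I) = -(-1 - 2)/8 = -⅛*(-3) = 3/8)
H(-3)*j + k(-4, (0 - 4) - 4) = 1*(-3) + 3/8 = -3 + 3/8 = -21/8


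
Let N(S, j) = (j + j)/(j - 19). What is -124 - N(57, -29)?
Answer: -3005/24 ≈ -125.21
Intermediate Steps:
N(S, j) = 2*j/(-19 + j) (N(S, j) = (2*j)/(-19 + j) = 2*j/(-19 + j))
-124 - N(57, -29) = -124 - 2*(-29)/(-19 - 29) = -124 - 2*(-29)/(-48) = -124 - 2*(-29)*(-1)/48 = -124 - 1*29/24 = -124 - 29/24 = -3005/24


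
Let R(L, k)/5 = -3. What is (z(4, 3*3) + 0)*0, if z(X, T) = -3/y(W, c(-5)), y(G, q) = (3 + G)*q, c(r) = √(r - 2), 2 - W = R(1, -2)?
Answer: 0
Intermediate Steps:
R(L, k) = -15 (R(L, k) = 5*(-3) = -15)
W = 17 (W = 2 - 1*(-15) = 2 + 15 = 17)
c(r) = √(-2 + r)
y(G, q) = q*(3 + G)
z(X, T) = 3*I*√7/140 (z(X, T) = -3*1/(√(-2 - 5)*(3 + 17)) = -3*(-I*√7/140) = -(-3)*I*√7/140 = 3*I*√7/140)
(z(4, 3*3) + 0)*0 = (3*I*√7/140 + 0)*0 = (3*I*√7/140)*0 = 0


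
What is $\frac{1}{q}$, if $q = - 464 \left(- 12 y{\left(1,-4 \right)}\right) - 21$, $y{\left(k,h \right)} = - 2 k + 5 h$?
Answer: $- \frac{1}{122517} \approx -8.1621 \cdot 10^{-6}$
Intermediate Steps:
$q = -122517$ ($q = - 464 \left(- 12 \left(\left(-2\right) 1 + 5 \left(-4\right)\right)\right) - 21 = - 464 \left(- 12 \left(-2 - 20\right)\right) - 21 = - 464 \left(\left(-12\right) \left(-22\right)\right) - 21 = \left(-464\right) 264 - 21 = -122496 - 21 = -122517$)
$\frac{1}{q} = \frac{1}{-122517} = - \frac{1}{122517}$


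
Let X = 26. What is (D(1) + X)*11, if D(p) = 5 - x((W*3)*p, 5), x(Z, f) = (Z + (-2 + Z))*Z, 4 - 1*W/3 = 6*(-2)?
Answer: -452683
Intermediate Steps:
W = 48 (W = 12 - 18*(-2) = 12 - 3*(-12) = 12 + 36 = 48)
x(Z, f) = Z*(-2 + 2*Z) (x(Z, f) = (-2 + 2*Z)*Z = Z*(-2 + 2*Z))
D(p) = 5 - 288*p*(-1 + 144*p) (D(p) = 5 - 2*(48*3)*p*(-1 + (48*3)*p) = 5 - 2*144*p*(-1 + 144*p) = 5 - 288*p*(-1 + 144*p))
(D(1) + X)*11 = ((5 - 288*1*(-1 + 144*1)) + 26)*11 = ((5 - 288*1*(-1 + 144)) + 26)*11 = ((5 - 288*1*143) + 26)*11 = ((5 - 41184) + 26)*11 = (-41179 + 26)*11 = -41153*11 = -452683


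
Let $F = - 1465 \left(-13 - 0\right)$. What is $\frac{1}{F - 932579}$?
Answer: $- \frac{1}{913534} \approx -1.0946 \cdot 10^{-6}$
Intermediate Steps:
$F = 19045$ ($F = - 1465 \left(-13 + 0\right) = \left(-1465\right) \left(-13\right) = 19045$)
$\frac{1}{F - 932579} = \frac{1}{19045 - 932579} = \frac{1}{-913534} = - \frac{1}{913534}$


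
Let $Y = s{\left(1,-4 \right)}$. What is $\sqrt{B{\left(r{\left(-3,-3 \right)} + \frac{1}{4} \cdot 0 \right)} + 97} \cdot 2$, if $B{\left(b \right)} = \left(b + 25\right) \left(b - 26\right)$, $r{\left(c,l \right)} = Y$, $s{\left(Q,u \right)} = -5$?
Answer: $2 i \sqrt{523} \approx 45.738 i$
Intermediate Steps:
$Y = -5$
$r{\left(c,l \right)} = -5$
$B{\left(b \right)} = \left(-26 + b\right) \left(25 + b\right)$ ($B{\left(b \right)} = \left(25 + b\right) \left(-26 + b\right) = \left(-26 + b\right) \left(25 + b\right)$)
$\sqrt{B{\left(r{\left(-3,-3 \right)} + \frac{1}{4} \cdot 0 \right)} + 97} \cdot 2 = \sqrt{\left(-650 + \left(-5 + \frac{1}{4} \cdot 0\right)^{2} - \left(-5 + \frac{1}{4} \cdot 0\right)\right) + 97} \cdot 2 = \sqrt{\left(-650 + \left(-5 + 0\right)^{2} - \left(-5 + 0\right)\right) + 97} \cdot 2 = \sqrt{\left(-650 + \left(-5\right)^{2} - -5\right) + 97} \cdot 2 = \sqrt{\left(-650 + 25 + 5\right) + 97} \cdot 2 = \sqrt{-620 + 97} \cdot 2 = \sqrt{-523} \cdot 2 = i \sqrt{523} \cdot 2 = 2 i \sqrt{523}$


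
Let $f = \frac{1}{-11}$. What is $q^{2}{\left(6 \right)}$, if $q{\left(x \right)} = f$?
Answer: $\frac{1}{121} \approx 0.0082645$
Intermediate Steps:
$f = - \frac{1}{11} \approx -0.090909$
$q{\left(x \right)} = - \frac{1}{11}$
$q^{2}{\left(6 \right)} = \left(- \frac{1}{11}\right)^{2} = \frac{1}{121}$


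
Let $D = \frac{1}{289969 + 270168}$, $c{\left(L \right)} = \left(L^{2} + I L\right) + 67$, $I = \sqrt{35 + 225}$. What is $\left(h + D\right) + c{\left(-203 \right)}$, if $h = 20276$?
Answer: $\frac{34477552625}{560137} - 406 \sqrt{65} \approx 58279.0$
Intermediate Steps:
$I = 2 \sqrt{65}$ ($I = \sqrt{260} = 2 \sqrt{65} \approx 16.125$)
$c{\left(L \right)} = 67 + L^{2} + 2 L \sqrt{65}$ ($c{\left(L \right)} = \left(L^{2} + 2 \sqrt{65} L\right) + 67 = \left(L^{2} + 2 L \sqrt{65}\right) + 67 = 67 + L^{2} + 2 L \sqrt{65}$)
$D = \frac{1}{560137} \approx 1.7853 \cdot 10^{-6}$
$\left(h + D\right) + c{\left(-203 \right)} = \left(20276 + \frac{1}{560137}\right) + \left(67 + \left(-203\right)^{2} + 2 \left(-203\right) \sqrt{65}\right) = \frac{11357337813}{560137} + \left(67 + 41209 - 406 \sqrt{65}\right) = \frac{11357337813}{560137} + \left(41276 - 406 \sqrt{65}\right) = \frac{34477552625}{560137} - 406 \sqrt{65}$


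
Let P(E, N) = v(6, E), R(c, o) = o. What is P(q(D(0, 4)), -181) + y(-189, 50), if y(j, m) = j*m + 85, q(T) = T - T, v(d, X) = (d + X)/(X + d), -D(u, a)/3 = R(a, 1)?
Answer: -9364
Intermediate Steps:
D(u, a) = -3 (D(u, a) = -3*1 = -3)
v(d, X) = 1 (v(d, X) = (X + d)/(X + d) = 1)
q(T) = 0
P(E, N) = 1
y(j, m) = 85 + j*m
P(q(D(0, 4)), -181) + y(-189, 50) = 1 + (85 - 189*50) = 1 + (85 - 9450) = 1 - 9365 = -9364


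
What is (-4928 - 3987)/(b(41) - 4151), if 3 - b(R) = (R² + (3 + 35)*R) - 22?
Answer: 1783/1473 ≈ 1.2105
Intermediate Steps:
b(R) = 25 - R² - 38*R (b(R) = 3 - ((R² + (3 + 35)*R) - 22) = 3 - ((R² + 38*R) - 22) = 3 - (-22 + R² + 38*R) = 3 + (22 - R² - 38*R) = 25 - R² - 38*R)
(-4928 - 3987)/(b(41) - 4151) = (-4928 - 3987)/((25 - 1*41² - 38*41) - 4151) = -8915/((25 - 1*1681 - 1558) - 4151) = -8915/((25 - 1681 - 1558) - 4151) = -8915/(-3214 - 4151) = -8915/(-7365) = -8915*(-1/7365) = 1783/1473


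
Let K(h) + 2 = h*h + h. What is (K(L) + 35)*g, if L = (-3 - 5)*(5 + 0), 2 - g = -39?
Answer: 65313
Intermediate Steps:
g = 41 (g = 2 - 1*(-39) = 2 + 39 = 41)
L = -40 (L = -8*5 = -40)
K(h) = -2 + h + h² (K(h) = -2 + (h*h + h) = -2 + (h² + h) = -2 + (h + h²) = -2 + h + h²)
(K(L) + 35)*g = ((-2 - 40 + (-40)²) + 35)*41 = ((-2 - 40 + 1600) + 35)*41 = (1558 + 35)*41 = 1593*41 = 65313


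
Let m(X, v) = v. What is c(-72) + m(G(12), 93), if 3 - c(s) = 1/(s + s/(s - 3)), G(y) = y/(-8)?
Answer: 170521/1776 ≈ 96.014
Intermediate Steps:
G(y) = -y/8 (G(y) = y*(-⅛) = -y/8)
c(s) = 3 - 1/(s + s/(-3 + s)) (c(s) = 3 - 1/(s + s/(s - 3)) = 3 - 1/(s + s/(-3 + s)))
c(-72) + m(G(12), 93) = (3 - 7*(-72) + 3*(-72)²)/((-72)*(-2 - 72)) + 93 = -1/72*(3 + 504 + 3*5184)/(-74) + 93 = -1/72*(-1/74)*(3 + 504 + 15552) + 93 = -1/72*(-1/74)*16059 + 93 = 5353/1776 + 93 = 170521/1776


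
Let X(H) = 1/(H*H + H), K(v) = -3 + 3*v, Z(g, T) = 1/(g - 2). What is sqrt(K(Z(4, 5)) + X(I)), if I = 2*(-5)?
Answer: I*sqrt(335)/15 ≈ 1.2202*I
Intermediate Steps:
Z(g, T) = 1/(-2 + g)
I = -10
X(H) = 1/(H + H**2) (X(H) = 1/(H**2 + H) = 1/(H + H**2))
sqrt(K(Z(4, 5)) + X(I)) = sqrt((-3 + 3/(-2 + 4)) + 1/((-10)*(1 - 10))) = sqrt((-3 + 3/2) - 1/10/(-9)) = sqrt((-3 + 3*(1/2)) - 1/10*(-1/9)) = sqrt((-3 + 3/2) + 1/90) = sqrt(-3/2 + 1/90) = sqrt(-67/45) = I*sqrt(335)/15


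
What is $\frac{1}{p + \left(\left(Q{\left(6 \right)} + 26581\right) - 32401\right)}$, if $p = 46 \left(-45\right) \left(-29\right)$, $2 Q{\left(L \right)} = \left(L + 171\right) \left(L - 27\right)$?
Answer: $\frac{2}{104703} \approx 1.9102 \cdot 10^{-5}$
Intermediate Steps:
$Q{\left(L \right)} = \frac{\left(-27 + L\right) \left(171 + L\right)}{2}$ ($Q{\left(L \right)} = \frac{\left(L + 171\right) \left(L - 27\right)}{2} = \frac{\left(171 + L\right) \left(-27 + L\right)}{2} = \frac{\left(-27 + L\right) \left(171 + L\right)}{2}$)
$p = 60030$ ($p = \left(-2070\right) \left(-29\right) = 60030$)
$\frac{1}{p + \left(\left(Q{\left(6 \right)} + 26581\right) - 32401\right)} = \frac{1}{60030 + \left(\left(\left(- \frac{4617}{2} + \frac{6^{2}}{2} + 72 \cdot 6\right) + 26581\right) - 32401\right)} = \frac{1}{60030 + \left(\left(\left(- \frac{4617}{2} + \frac{1}{2} \cdot 36 + 432\right) + 26581\right) - 32401\right)} = \frac{1}{60030 + \left(\left(\left(- \frac{4617}{2} + 18 + 432\right) + 26581\right) - 32401\right)} = \frac{1}{60030 + \left(\left(- \frac{3717}{2} + 26581\right) - 32401\right)} = \frac{1}{60030 + \left(\frac{49445}{2} - 32401\right)} = \frac{1}{60030 - \frac{15357}{2}} = \frac{1}{\frac{104703}{2}} = \frac{2}{104703}$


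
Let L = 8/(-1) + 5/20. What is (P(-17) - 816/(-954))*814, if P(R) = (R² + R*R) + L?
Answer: 147831761/318 ≈ 4.6488e+5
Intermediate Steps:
L = -31/4 (L = 8*(-1) + 5*(1/20) = -8 + ¼ = -31/4 ≈ -7.7500)
P(R) = -31/4 + 2*R² (P(R) = (R² + R*R) - 31/4 = (R² + R²) - 31/4 = 2*R² - 31/4 = -31/4 + 2*R²)
(P(-17) - 816/(-954))*814 = ((-31/4 + 2*(-17)²) - 816/(-954))*814 = ((-31/4 + 2*289) - 816*(-1/954))*814 = ((-31/4 + 578) + 136/159)*814 = (2281/4 + 136/159)*814 = (363223/636)*814 = 147831761/318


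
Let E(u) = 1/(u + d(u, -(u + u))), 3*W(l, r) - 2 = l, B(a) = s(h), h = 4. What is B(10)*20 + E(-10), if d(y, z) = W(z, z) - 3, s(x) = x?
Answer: 1357/17 ≈ 79.823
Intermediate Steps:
B(a) = 4
W(l, r) = ⅔ + l/3
d(y, z) = -7/3 + z/3 (d(y, z) = (⅔ + z/3) - 3 = -7/3 + z/3)
E(u) = 1/(-7/3 + u/3) (E(u) = 1/(u + (-7/3 + (-(u + u))/3)) = 1/(u + (-7/3 + (-2*u)/3)) = 1/(u + (-7/3 - 2*u/3)) = 1/(-7/3 + u/3))
B(10)*20 + E(-10) = 4*20 + 3/(-7 - 10) = 80 + 3/(-17) = 80 + 3*(-1/17) = 80 - 3/17 = 1357/17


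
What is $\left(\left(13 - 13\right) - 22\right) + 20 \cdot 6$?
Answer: $98$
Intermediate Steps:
$\left(\left(13 - 13\right) - 22\right) + 20 \cdot 6 = \left(0 - 22\right) + 120 = -22 + 120 = 98$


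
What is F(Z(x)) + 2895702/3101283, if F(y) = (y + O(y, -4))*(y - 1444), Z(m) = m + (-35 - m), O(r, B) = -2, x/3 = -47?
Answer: 56571468437/1033761 ≈ 54724.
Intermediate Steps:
x = -141 (x = 3*(-47) = -141)
Z(m) = -35
F(y) = (-1444 + y)*(-2 + y) (F(y) = (y - 2)*(y - 1444) = (-2 + y)*(-1444 + y) = (-1444 + y)*(-2 + y))
F(Z(x)) + 2895702/3101283 = (2888 + (-35)² - 1446*(-35)) + 2895702/3101283 = (2888 + 1225 + 50610) + 2895702*(1/3101283) = 54723 + 965234/1033761 = 56571468437/1033761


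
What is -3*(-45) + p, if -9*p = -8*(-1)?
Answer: 1207/9 ≈ 134.11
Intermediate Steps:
p = -8/9 (p = -(-8)*(-1)/9 = -⅑*8 = -8/9 ≈ -0.88889)
-3*(-45) + p = -3*(-45) - 8/9 = 135 - 8/9 = 1207/9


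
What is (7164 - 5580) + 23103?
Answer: 24687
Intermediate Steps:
(7164 - 5580) + 23103 = 1584 + 23103 = 24687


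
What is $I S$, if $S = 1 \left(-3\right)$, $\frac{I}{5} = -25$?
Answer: $375$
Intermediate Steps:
$I = -125$ ($I = 5 \left(-25\right) = -125$)
$S = -3$
$I S = \left(-125\right) \left(-3\right) = 375$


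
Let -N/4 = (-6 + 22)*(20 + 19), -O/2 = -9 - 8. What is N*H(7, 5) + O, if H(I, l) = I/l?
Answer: -17302/5 ≈ -3460.4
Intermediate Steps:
O = 34 (O = -2*(-9 - 8) = -2*(-17) = 34)
N = -2496 (N = -4*(-6 + 22)*(20 + 19) = -64*39 = -4*624 = -2496)
N*H(7, 5) + O = -17472/5 + 34 = -17302/5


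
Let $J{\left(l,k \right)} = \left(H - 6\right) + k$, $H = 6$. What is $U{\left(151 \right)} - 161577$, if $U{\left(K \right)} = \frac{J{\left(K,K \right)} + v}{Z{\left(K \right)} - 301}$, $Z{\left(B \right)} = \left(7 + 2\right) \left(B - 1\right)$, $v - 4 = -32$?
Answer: $- \frac{169494150}{1049} \approx -1.6158 \cdot 10^{5}$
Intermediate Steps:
$v = -28$ ($v = 4 - 32 = -28$)
$J{\left(l,k \right)} = k$ ($J{\left(l,k \right)} = \left(6 - 6\right) + k = 0 + k = k$)
$Z{\left(B \right)} = -9 + 9 B$ ($Z{\left(B \right)} = 9 \left(-1 + B\right) = -9 + 9 B$)
$U{\left(K \right)} = \frac{-28 + K}{-310 + 9 K}$ ($U{\left(K \right)} = \frac{K - 28}{\left(-9 + 9 K\right) - 301} = \frac{-28 + K}{-310 + 9 K}$)
$U{\left(151 \right)} - 161577 = \frac{-28 + 151}{-310 + 9 \cdot 151} - 161577 = \frac{1}{-310 + 1359} \cdot 123 - 161577 = \frac{1}{1049} \cdot 123 - 161577 = \frac{123}{1049} - 161577 = - \frac{169494150}{1049}$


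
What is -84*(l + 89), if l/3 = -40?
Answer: 2604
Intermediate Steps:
l = -120 (l = 3*(-40) = -120)
-84*(l + 89) = -84*(-120 + 89) = -84*(-31) = 2604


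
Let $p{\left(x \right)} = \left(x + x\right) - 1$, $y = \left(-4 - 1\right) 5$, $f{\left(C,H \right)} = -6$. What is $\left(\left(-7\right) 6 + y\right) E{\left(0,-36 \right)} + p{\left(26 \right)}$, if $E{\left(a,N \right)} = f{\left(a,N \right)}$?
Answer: $453$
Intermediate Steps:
$y = -25$ ($y = \left(-5\right) 5 = -25$)
$E{\left(a,N \right)} = -6$
$p{\left(x \right)} = -1 + 2 x$ ($p{\left(x \right)} = 2 x - 1 = -1 + 2 x$)
$\left(\left(-7\right) 6 + y\right) E{\left(0,-36 \right)} + p{\left(26 \right)} = \left(\left(-7\right) 6 - 25\right) \left(-6\right) + \left(-1 + 2 \cdot 26\right) = \left(-42 - 25\right) \left(-6\right) + \left(-1 + 52\right) = \left(-67\right) \left(-6\right) + 51 = 402 + 51 = 453$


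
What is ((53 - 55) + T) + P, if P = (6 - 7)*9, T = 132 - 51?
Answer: 70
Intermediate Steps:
T = 81
P = -9 (P = -1*9 = -9)
((53 - 55) + T) + P = ((53 - 55) + 81) - 9 = (-2 + 81) - 9 = 79 - 9 = 70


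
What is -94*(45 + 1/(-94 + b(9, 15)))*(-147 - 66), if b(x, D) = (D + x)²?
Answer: 217148601/241 ≈ 9.0103e+5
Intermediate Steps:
-94*(45 + 1/(-94 + b(9, 15)))*(-147 - 66) = -94*(45 + 1/(-94 + (15 + 9)²))*(-147 - 66) = -94*(45 + 1/(-94 + 24²))*(-213) = -94*(45 + 1/(-94 + 576))*(-213) = -94*(45 + 1/482)*(-213) = -1019477*(-213)/241 = -94*(-4620183/482) = 217148601/241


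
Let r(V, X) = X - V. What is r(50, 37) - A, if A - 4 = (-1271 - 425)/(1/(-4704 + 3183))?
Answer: -2579633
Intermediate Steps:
A = 2579620 (A = 4 + (-1271 - 425)/(1/(-4704 + 3183)) = 4 - 1696/(1/(-1521)) = 4 - 1696/(-1/1521) = 4 - 1696*(-1521) = 4 + 2579616 = 2579620)
r(50, 37) - A = (37 - 1*50) - 1*2579620 = (37 - 50) - 2579620 = -13 - 2579620 = -2579633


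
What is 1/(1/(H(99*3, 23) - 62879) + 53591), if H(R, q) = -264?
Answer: 63143/3383896512 ≈ 1.8660e-5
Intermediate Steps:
1/(1/(H(99*3, 23) - 62879) + 53591) = 1/(1/(-264 - 62879) + 53591) = 1/(1/(-63143) + 53591) = 1/(-1/63143 + 53591) = 1/(3383896512/63143) = 63143/3383896512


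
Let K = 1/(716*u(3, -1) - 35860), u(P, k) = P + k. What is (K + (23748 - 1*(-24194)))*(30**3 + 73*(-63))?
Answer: 648665039775/604 ≈ 1.0739e+9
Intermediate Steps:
K = -1/34428 (K = 1/(716*(3 - 1) - 35860) = 1/(716*2 - 35860) = 1/(1432 - 35860) = 1/(-34428) = -1/34428 ≈ -2.9046e-5)
(K + (23748 - 1*(-24194)))*(30**3 + 73*(-63)) = (-1/34428 + (23748 - 1*(-24194)))*(30**3 + 73*(-63)) = (-1/34428 + (23748 + 24194))*(27000 - 4599) = (-1/34428 + 47942)*22401 = (1650547175/34428)*22401 = 648665039775/604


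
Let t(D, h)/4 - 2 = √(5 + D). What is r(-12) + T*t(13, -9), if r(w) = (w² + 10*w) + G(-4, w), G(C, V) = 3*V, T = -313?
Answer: -2516 - 3756*√2 ≈ -7827.8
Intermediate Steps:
r(w) = w² + 13*w (r(w) = (w² + 10*w) + 3*w = w² + 13*w)
t(D, h) = 8 + 4*√(5 + D)
r(-12) + T*t(13, -9) = -12*(13 - 12) - 313*(8 + 4*√(5 + 13)) = -12*1 - 313*(8 + 4*√18) = -12 - 313*(8 + 4*(3*√2)) = -12 - 313*(8 + 12*√2) = -12 + (-2504 - 3756*√2) = -2516 - 3756*√2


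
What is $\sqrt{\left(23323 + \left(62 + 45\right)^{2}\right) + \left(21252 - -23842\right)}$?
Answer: $9 \sqrt{986} \approx 282.61$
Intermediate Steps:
$\sqrt{\left(23323 + \left(62 + 45\right)^{2}\right) + \left(21252 - -23842\right)} = \sqrt{\left(23323 + 107^{2}\right) + \left(21252 + 23842\right)} = \sqrt{\left(23323 + 11449\right) + 45094} = \sqrt{34772 + 45094} = \sqrt{79866} = 9 \sqrt{986}$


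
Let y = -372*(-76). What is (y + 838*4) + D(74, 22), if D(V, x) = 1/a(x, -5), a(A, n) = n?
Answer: 158119/5 ≈ 31624.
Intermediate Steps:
D(V, x) = -⅕ (D(V, x) = 1/(-5) = -⅕)
y = 28272
(y + 838*4) + D(74, 22) = (28272 + 838*4) - ⅕ = (28272 + 3352) - ⅕ = 31624 - ⅕ = 158119/5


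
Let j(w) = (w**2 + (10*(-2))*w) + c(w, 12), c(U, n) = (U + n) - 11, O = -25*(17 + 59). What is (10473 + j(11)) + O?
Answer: 8486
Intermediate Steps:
O = -1900 (O = -25*76 = -1900)
c(U, n) = -11 + U + n
j(w) = 1 + w**2 - 19*w (j(w) = (w**2 + (10*(-2))*w) + (-11 + w + 12) = (w**2 - 20*w) + (1 + w) = 1 + w**2 - 19*w)
(10473 + j(11)) + O = (10473 + (1 + 11**2 - 19*11)) - 1900 = (10473 + (1 + 121 - 209)) - 1900 = (10473 - 87) - 1900 = 10386 - 1900 = 8486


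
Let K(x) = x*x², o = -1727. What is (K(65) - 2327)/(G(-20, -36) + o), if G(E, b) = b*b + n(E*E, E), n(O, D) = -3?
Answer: -136149/217 ≈ -627.42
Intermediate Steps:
K(x) = x³
G(E, b) = -3 + b² (G(E, b) = b*b - 3 = b² - 3 = -3 + b²)
(K(65) - 2327)/(G(-20, -36) + o) = (65³ - 2327)/((-3 + (-36)²) - 1727) = (274625 - 2327)/((-3 + 1296) - 1727) = 272298/(1293 - 1727) = 272298/(-434) = 272298*(-1/434) = -136149/217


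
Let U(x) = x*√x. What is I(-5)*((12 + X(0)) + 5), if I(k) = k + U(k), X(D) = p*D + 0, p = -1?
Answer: -85 - 85*I*√5 ≈ -85.0 - 190.07*I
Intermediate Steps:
U(x) = x^(3/2)
X(D) = -D (X(D) = -D + 0 = -D)
I(k) = k + k^(3/2)
I(-5)*((12 + X(0)) + 5) = (-5 + (-5)^(3/2))*((12 - 1*0) + 5) = (-5 - 5*I*√5)*((12 + 0) + 5) = (-5 - 5*I*√5)*(12 + 5) = (-5 - 5*I*√5)*17 = -85 - 85*I*√5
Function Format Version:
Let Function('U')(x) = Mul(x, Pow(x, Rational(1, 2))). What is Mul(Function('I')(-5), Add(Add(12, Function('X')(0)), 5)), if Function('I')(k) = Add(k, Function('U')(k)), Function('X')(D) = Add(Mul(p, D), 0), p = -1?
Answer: Add(-85, Mul(-85, I, Pow(5, Rational(1, 2)))) ≈ Add(-85.000, Mul(-190.07, I))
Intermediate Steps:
Function('U')(x) = Pow(x, Rational(3, 2))
Function('X')(D) = Mul(-1, D) (Function('X')(D) = Add(Mul(-1, D), 0) = Mul(-1, D))
Function('I')(k) = Add(k, Pow(k, Rational(3, 2)))
Mul(Function('I')(-5), Add(Add(12, Function('X')(0)), 5)) = Mul(Add(-5, Pow(-5, Rational(3, 2))), Add(Add(12, Mul(-1, 0)), 5)) = Mul(Add(-5, Mul(-5, I, Pow(5, Rational(1, 2)))), Add(Add(12, 0), 5)) = Mul(Add(-5, Mul(-5, I, Pow(5, Rational(1, 2)))), Add(12, 5)) = Mul(Add(-5, Mul(-5, I, Pow(5, Rational(1, 2)))), 17) = Add(-85, Mul(-85, I, Pow(5, Rational(1, 2))))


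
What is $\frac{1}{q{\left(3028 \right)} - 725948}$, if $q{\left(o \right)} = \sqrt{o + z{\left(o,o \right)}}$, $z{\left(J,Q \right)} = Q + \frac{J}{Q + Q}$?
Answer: $- \frac{1451896}{1054000985295} - \frac{\sqrt{24226}}{1054000985295} \approx -1.3777 \cdot 10^{-6}$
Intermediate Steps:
$z{\left(J,Q \right)} = Q + \frac{J}{2 Q}$
$q{\left(o \right)} = \sqrt{\frac{1}{2} + 2 o}$ ($q{\left(o \right)} = \sqrt{o + \left(o + \frac{o}{2 o}\right)} = \sqrt{o + \left(o + \frac{1}{2}\right)} = \sqrt{o + \left(\frac{1}{2} + o\right)} = \sqrt{\frac{1}{2} + 2 o}$)
$\frac{1}{q{\left(3028 \right)} - 725948} = \frac{1}{\frac{\sqrt{2 + 8 \cdot 3028}}{2} - 725948} = \frac{1}{\frac{\sqrt{2 + 24224}}{2} - 725948} = \frac{1}{\frac{\sqrt{24226}}{2} - 725948} = \frac{1}{-725948 + \frac{\sqrt{24226}}{2}}$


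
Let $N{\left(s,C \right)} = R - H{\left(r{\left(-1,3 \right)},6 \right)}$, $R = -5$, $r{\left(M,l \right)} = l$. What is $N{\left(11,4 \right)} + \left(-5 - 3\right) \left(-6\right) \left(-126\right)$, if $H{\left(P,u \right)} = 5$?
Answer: $-6058$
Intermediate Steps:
$N{\left(s,C \right)} = -10$ ($N{\left(s,C \right)} = -5 - 5 = -10$)
$N{\left(11,4 \right)} + \left(-5 - 3\right) \left(-6\right) \left(-126\right) = -10 + \left(-5 - 3\right) \left(-6\right) \left(-126\right) = -10 + \left(-8\right) \left(-6\right) \left(-126\right) = -10 + 48 \left(-126\right) = -10 - 6048 = -6058$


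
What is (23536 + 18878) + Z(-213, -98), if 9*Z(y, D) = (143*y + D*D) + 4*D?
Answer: 360479/9 ≈ 40053.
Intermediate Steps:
Z(y, D) = D²/9 + 4*D/9 + 143*y/9 (Z(y, D) = ((143*y + D*D) + 4*D)/9 = ((143*y + D²) + 4*D)/9 = ((D² + 143*y) + 4*D)/9 = (D² + 4*D + 143*y)/9 = D²/9 + 4*D/9 + 143*y/9)
(23536 + 18878) + Z(-213, -98) = (23536 + 18878) + ((⅑)*(-98)² + (4/9)*(-98) + (143/9)*(-213)) = 42414 + ((⅑)*9604 - 392/9 - 10153/3) = 42414 + (9604/9 - 392/9 - 10153/3) = 42414 - 21247/9 = 360479/9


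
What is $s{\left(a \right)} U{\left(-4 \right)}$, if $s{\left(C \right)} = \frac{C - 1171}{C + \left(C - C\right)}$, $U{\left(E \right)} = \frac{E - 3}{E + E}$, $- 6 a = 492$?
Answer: $\frac{8771}{656} \approx 13.37$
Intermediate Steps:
$a = -82$ ($a = \left(- \frac{1}{6}\right) 492 = -82$)
$U{\left(E \right)} = \frac{-3 + E}{2 E}$
$s{\left(C \right)} = \frac{-1171 + C}{C}$ ($s{\left(C \right)} = \frac{-1171 + C}{C + 0} = \frac{-1171 + C}{C}$)
$s{\left(a \right)} U{\left(-4 \right)} = \frac{-1171 - 82}{-82} \frac{-3 - 4}{2 \left(-4\right)} = \left(- \frac{1}{82}\right) \left(-1253\right) \frac{1}{2} \left(- \frac{1}{4}\right) \left(-7\right) = \frac{1253}{82} \cdot \frac{7}{8} = \frac{8771}{656}$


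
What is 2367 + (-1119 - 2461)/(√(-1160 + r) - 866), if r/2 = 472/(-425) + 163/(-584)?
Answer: 221021905265941/93213840523 + 35800*I*√179077445443/93213840523 ≈ 2371.1 + 0.16253*I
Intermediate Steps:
r = -344923/124100 (r = 2*(472/(-425) + 163/(-584)) = 2*(472*(-1/425) + 163*(-1/584)) = 2*(-472/425 - 163/584) = 2*(-344923/248200) = -344923/124100 ≈ -2.7794)
2367 + (-1119 - 2461)/(√(-1160 + r) - 866) = 2367 + (-1119 - 2461)/(√(-1160 - 344923/124100) - 866) = 2367 - 3580/(√(-144300923/124100) - 866) = 2367 - 3580/(I*√179077445443/12410 - 866) = 2367 - 3580/(-866 + I*√179077445443/12410)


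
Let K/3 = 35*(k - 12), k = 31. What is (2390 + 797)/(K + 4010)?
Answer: 3187/6005 ≈ 0.53072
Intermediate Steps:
K = 1995 (K = 3*(35*(31 - 12)) = 3*(35*19) = 3*665 = 1995)
(2390 + 797)/(K + 4010) = (2390 + 797)/(1995 + 4010) = 3187/6005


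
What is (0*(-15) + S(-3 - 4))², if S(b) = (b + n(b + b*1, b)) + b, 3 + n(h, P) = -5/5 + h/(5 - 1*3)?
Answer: 625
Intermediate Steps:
n(h, P) = -4 + h/2 (n(h, P) = -3 + (-5/5 + h/(5 - 1*3)) = -3 + (-5*⅕ + h/(5 - 3)) = -3 + (-1 + h/2) = -4 + h/2)
S(b) = -4 + 3*b (S(b) = (b + (-4 + (b + b*1)/2)) + b = (b + (-4 + (b + b)/2)) + b = (b + (-4 + (2*b)/2)) + b = (b + (-4 + b)) + b = (-4 + 2*b) + b = -4 + 3*b)
(0*(-15) + S(-3 - 4))² = (0*(-15) + (-4 + 3*(-3 - 4)))² = (0 + (-4 + 3*(-7)))² = (0 + (-4 - 21))² = (0 - 25)² = (-25)² = 625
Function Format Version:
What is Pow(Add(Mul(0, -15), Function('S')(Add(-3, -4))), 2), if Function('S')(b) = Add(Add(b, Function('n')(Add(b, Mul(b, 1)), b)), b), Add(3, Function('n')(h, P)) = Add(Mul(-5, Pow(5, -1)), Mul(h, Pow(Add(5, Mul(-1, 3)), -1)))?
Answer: 625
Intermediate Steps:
Function('n')(h, P) = Add(-4, Mul(Rational(1, 2), h)) (Function('n')(h, P) = Add(-3, Add(Mul(-5, Pow(5, -1)), Mul(h, Pow(Add(5, Mul(-1, 3)), -1)))) = Add(-3, Add(Mul(-5, Rational(1, 5)), Mul(h, Pow(Add(5, -3), -1)))) = Add(-3, Add(-1, Mul(h, Pow(2, -1)))) = Add(-3, Add(-1, Mul(h, Rational(1, 2)))) = Add(-3, Add(-1, Mul(Rational(1, 2), h))) = Add(-4, Mul(Rational(1, 2), h)))
Function('S')(b) = Add(-4, Mul(3, b)) (Function('S')(b) = Add(Add(b, Add(-4, Mul(Rational(1, 2), Add(b, Mul(b, 1))))), b) = Add(Add(b, Add(-4, Mul(Rational(1, 2), Add(b, b)))), b) = Add(Add(b, Add(-4, Mul(Rational(1, 2), Mul(2, b)))), b) = Add(Add(b, Add(-4, b)), b) = Add(Add(-4, Mul(2, b)), b) = Add(-4, Mul(3, b)))
Pow(Add(Mul(0, -15), Function('S')(Add(-3, -4))), 2) = Pow(Add(Mul(0, -15), Add(-4, Mul(3, Add(-3, -4)))), 2) = Pow(Add(0, Add(-4, Mul(3, -7))), 2) = Pow(Add(0, Add(-4, -21)), 2) = Pow(Add(0, -25), 2) = Pow(-25, 2) = 625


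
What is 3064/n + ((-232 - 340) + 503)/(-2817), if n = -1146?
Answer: -475123/179349 ≈ -2.6492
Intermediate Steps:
3064/n + ((-232 - 340) + 503)/(-2817) = 3064/(-1146) + ((-232 - 340) + 503)/(-2817) = 3064*(-1/1146) + (-572 + 503)*(-1/2817) = -1532/573 - 69*(-1/2817) = -1532/573 + 23/939 = -475123/179349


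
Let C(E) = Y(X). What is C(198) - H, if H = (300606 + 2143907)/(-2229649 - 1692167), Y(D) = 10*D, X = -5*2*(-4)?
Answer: 1571170913/3921816 ≈ 400.62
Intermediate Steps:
X = 40 (X = -10*(-4) = 40)
C(E) = 400 (C(E) = 10*40 = 400)
H = -2444513/3921816 (H = 2444513/(-3921816) = 2444513*(-1/3921816) = -2444513/3921816 ≈ -0.62331)
C(198) - H = 400 - 1*(-2444513/3921816) = 400 + 2444513/3921816 = 1571170913/3921816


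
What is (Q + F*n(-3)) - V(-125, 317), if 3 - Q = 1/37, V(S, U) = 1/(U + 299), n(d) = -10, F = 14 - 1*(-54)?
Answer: -15430837/22792 ≈ -677.03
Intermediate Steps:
F = 68 (F = 14 + 54 = 68)
V(S, U) = 1/(299 + U)
Q = 110/37 (Q = 3 - 1/37 = 110/37 ≈ 2.9730)
(Q + F*n(-3)) - V(-125, 317) = (110/37 + 68*(-10)) - 1/(299 + 317) = (110/37 - 680) - 1/616 = -25050/37 - 1*1/616 = -25050/37 - 1/616 = -15430837/22792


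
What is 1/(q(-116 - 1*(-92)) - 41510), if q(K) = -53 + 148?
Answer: -1/41415 ≈ -2.4146e-5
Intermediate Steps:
q(K) = 95
1/(q(-116 - 1*(-92)) - 41510) = 1/(95 - 41510) = 1/(-41415) = -1/41415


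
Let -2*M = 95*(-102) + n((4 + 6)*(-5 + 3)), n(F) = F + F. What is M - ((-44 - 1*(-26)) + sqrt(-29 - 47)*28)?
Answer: 4883 - 56*I*sqrt(19) ≈ 4883.0 - 244.1*I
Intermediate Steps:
n(F) = 2*F
M = 4865 (M = -(95*(-102) + 2*((4 + 6)*(-5 + 3)))/2 = -(-9690 + 2*(10*(-2)))/2 = -(-9690 + 2*(-20))/2 = -(-9690 - 40)/2 = -1/2*(-9730) = 4865)
M - ((-44 - 1*(-26)) + sqrt(-29 - 47)*28) = 4865 - ((-44 - 1*(-26)) + sqrt(-29 - 47)*28) = 4865 - ((-44 + 26) + sqrt(-76)*28) = 4865 - (-18 + (2*I*sqrt(19))*28) = 4865 - (-18 + 56*I*sqrt(19)) = 4865 + (18 - 56*I*sqrt(19)) = 4883 - 56*I*sqrt(19)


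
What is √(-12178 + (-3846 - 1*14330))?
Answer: I*√30354 ≈ 174.22*I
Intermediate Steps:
√(-12178 + (-3846 - 1*14330)) = √(-12178 + (-3846 - 14330)) = √(-12178 - 18176) = √(-30354) = I*√30354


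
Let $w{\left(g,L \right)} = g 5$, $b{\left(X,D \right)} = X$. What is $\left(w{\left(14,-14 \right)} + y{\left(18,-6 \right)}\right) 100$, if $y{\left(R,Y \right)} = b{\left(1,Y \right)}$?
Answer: $7100$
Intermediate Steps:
$y{\left(R,Y \right)} = 1$
$w{\left(g,L \right)} = 5 g$
$\left(w{\left(14,-14 \right)} + y{\left(18,-6 \right)}\right) 100 = \left(5 \cdot 14 + 1\right) 100 = \left(70 + 1\right) 100 = 71 \cdot 100 = 7100$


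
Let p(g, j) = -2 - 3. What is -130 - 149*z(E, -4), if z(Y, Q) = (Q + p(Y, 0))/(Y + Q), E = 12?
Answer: 301/8 ≈ 37.625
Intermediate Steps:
p(g, j) = -5
z(Y, Q) = (-5 + Q)/(Q + Y) (z(Y, Q) = (Q - 5)/(Y + Q) = (-5 + Q)/(Q + Y))
-130 - 149*z(E, -4) = -130 - 149*(-5 - 4)/(-4 + 12) = -130 - 149*(-9)/8 = -130 - 149*(-9/8) = -130 + 1341/8 = 301/8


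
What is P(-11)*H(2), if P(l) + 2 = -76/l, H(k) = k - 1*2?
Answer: 0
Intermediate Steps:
H(k) = -2 + k (H(k) = k - 2 = -2 + k)
P(l) = -2 - 76/l
P(-11)*H(2) = (-2 - 76/(-11))*(-2 + 2) = (-2 - 76*(-1/11))*0 = (-2 + 76/11)*0 = (54/11)*0 = 0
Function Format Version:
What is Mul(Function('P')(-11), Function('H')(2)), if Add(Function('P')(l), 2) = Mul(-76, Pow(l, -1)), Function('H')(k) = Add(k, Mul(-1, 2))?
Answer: 0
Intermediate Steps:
Function('H')(k) = Add(-2, k) (Function('H')(k) = Add(k, -2) = Add(-2, k))
Function('P')(l) = Add(-2, Mul(-76, Pow(l, -1)))
Mul(Function('P')(-11), Function('H')(2)) = Mul(Add(-2, Mul(-76, Pow(-11, -1))), Add(-2, 2)) = Mul(Add(-2, Mul(-76, Rational(-1, 11))), 0) = Mul(Add(-2, Rational(76, 11)), 0) = Mul(Rational(54, 11), 0) = 0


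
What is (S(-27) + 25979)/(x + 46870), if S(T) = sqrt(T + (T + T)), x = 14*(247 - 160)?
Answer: 25979/48088 + 9*I/48088 ≈ 0.54024 + 0.00018716*I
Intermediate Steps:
x = 1218 (x = 14*87 = 1218)
S(T) = sqrt(3)*sqrt(T) (S(T) = sqrt(T + 2*T) = sqrt(3*T) = sqrt(3)*sqrt(T))
(S(-27) + 25979)/(x + 46870) = (sqrt(3)*sqrt(-27) + 25979)/(1218 + 46870) = (sqrt(3)*(3*I*sqrt(3)) + 25979)/48088 = (9*I + 25979)*(1/48088) = (25979 + 9*I)*(1/48088) = 25979/48088 + 9*I/48088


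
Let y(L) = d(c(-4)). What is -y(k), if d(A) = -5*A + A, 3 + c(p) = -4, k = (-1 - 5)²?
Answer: -28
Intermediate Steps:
k = 36 (k = (-6)² = 36)
c(p) = -7 (c(p) = -3 - 4 = -7)
d(A) = -4*A
y(L) = 28 (y(L) = -4*(-7) = 28)
-y(k) = -1*28 = -28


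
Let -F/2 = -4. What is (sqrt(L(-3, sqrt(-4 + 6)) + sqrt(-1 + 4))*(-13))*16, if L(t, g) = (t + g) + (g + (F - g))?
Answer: -208*sqrt(5 + sqrt(2) + sqrt(3)) ≈ -593.67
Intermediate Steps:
F = 8 (F = -2*(-4) = 8)
L(t, g) = 8 + g + t (L(t, g) = (t + g) + (g + (8 - g)) = (g + t) + 8 = 8 + g + t)
(sqrt(L(-3, sqrt(-4 + 6)) + sqrt(-1 + 4))*(-13))*16 = (sqrt((8 + sqrt(-4 + 6) - 3) + sqrt(-1 + 4))*(-13))*16 = (sqrt((8 + sqrt(2) - 3) + sqrt(3))*(-13))*16 = (sqrt((5 + sqrt(2)) + sqrt(3))*(-13))*16 = (sqrt(5 + sqrt(2) + sqrt(3))*(-13))*16 = -13*sqrt(5 + sqrt(2) + sqrt(3))*16 = -208*sqrt(5 + sqrt(2) + sqrt(3))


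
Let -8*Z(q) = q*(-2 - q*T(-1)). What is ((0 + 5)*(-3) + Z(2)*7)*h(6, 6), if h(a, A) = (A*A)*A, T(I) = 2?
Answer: -972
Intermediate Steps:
h(a, A) = A³ (h(a, A) = A²*A = A³)
Z(q) = -q*(-2 - 2*q)/8 (Z(q) = -q*(-2 - q*2)/8 = -q*(-2 - 2*q)/8)
((0 + 5)*(-3) + Z(2)*7)*h(6, 6) = ((0 + 5)*(-3) + ((¼)*2*(1 + 2))*7)*6³ = (5*(-3) + ((¼)*2*3)*7)*216 = (-15 + (3/2)*7)*216 = (-15 + 21/2)*216 = -9/2*216 = -972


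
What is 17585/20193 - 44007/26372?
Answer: -424881731/532529796 ≈ -0.79786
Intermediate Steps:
17585/20193 - 44007/26372 = -424881731/532529796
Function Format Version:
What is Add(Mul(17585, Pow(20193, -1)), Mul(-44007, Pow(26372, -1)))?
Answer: Rational(-424881731, 532529796) ≈ -0.79786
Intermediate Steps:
Add(Mul(17585, Pow(20193, -1)), Mul(-44007, Pow(26372, -1))) = Add(Mul(17585, Rational(1, 20193)), Mul(-44007, Rational(1, 26372))) = Add(Rational(17585, 20193), Rational(-44007, 26372)) = Rational(-424881731, 532529796)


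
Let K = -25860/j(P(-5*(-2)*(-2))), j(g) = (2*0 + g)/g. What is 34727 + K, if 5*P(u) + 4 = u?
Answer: 8867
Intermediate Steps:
P(u) = -⅘ + u/5
j(g) = 1 (j(g) = (0 + g)/g = g/g = 1)
K = -25860 (K = -25860/1 = -25860*1 = -25860)
34727 + K = 34727 - 25860 = 8867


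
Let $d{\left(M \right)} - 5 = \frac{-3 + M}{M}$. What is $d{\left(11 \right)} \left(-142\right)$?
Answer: $- \frac{8946}{11} \approx -813.27$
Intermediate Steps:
$d{\left(M \right)} = 5 + \frac{-3 + M}{M}$
$d{\left(11 \right)} \left(-142\right) = \left(6 - \frac{3}{11}\right) \left(-142\right) = \frac{63}{11} \left(-142\right) = - \frac{8946}{11}$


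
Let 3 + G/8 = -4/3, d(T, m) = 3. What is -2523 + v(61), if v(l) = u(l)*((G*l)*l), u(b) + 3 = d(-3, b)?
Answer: -2523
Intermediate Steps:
u(b) = 0 (u(b) = -3 + 3 = 0)
G = -104/3 (G = -24 + 8*(-4/3) = -24 - 32/3 = -104/3 ≈ -34.667)
v(l) = 0 (v(l) = 0*((-104*l/3)*l) = 0*(-104*l**2/3) = 0)
-2523 + v(61) = -2523 + 0 = -2523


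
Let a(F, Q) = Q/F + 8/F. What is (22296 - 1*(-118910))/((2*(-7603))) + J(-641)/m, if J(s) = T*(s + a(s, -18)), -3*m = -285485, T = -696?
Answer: -6397455047911/1391317713655 ≈ -4.5981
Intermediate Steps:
a(F, Q) = 8/F + Q/F
m = 285485/3 (m = -⅓*(-285485) = 285485/3 ≈ 95162.)
J(s) = -696*s + 6960/s (J(s) = -696*(s + (8 - 18)/s) = -696*(s - 10/s) = -696*s + 6960/s)
(22296 - 1*(-118910))/((2*(-7603))) + J(-641)/m = (22296 - 1*(-118910))/((2*(-7603))) + (-696*(-641) + 6960/(-641))/(285485/3) = (22296 + 118910)/(-15206) + (446136 + 6960*(-1/641))*(3/285485) = 141206*(-1/15206) + (446136 - 6960/641)*(3/285485) = -70603/7603 + (285966216/641)*(3/285485) = -70603/7603 + 857898648/182995885 = -6397455047911/1391317713655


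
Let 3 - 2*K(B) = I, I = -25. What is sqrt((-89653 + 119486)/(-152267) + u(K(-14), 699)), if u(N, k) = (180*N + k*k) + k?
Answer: sqrt(11402959844534569)/152267 ≈ 701.30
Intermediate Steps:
K(B) = 14 (K(B) = 3/2 - 1/2*(-25) = 3/2 + 25/2 = 14)
u(N, k) = k + k**2 + 180*N (u(N, k) = (180*N + k**2) + k = (k**2 + 180*N) + k = k + k**2 + 180*N)
sqrt((-89653 + 119486)/(-152267) + u(K(-14), 699)) = sqrt((-89653 + 119486)/(-152267) + (699 + 699**2 + 180*14)) = sqrt(29833*(-1/152267) + (699 + 488601 + 2520)) = sqrt(-29833/152267 + 491820) = sqrt(74887926107/152267) = sqrt(11402959844534569)/152267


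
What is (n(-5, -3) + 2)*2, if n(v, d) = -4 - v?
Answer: 6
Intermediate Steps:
(n(-5, -3) + 2)*2 = ((-4 - 1*(-5)) + 2)*2 = ((-4 + 5) + 2)*2 = (1 + 2)*2 = 3*2 = 6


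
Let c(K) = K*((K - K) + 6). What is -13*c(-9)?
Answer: 702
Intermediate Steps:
c(K) = 6*K (c(K) = K*(0 + 6) = K*6 = 6*K)
-13*c(-9) = -78*(-9) = -13*(-54) = 702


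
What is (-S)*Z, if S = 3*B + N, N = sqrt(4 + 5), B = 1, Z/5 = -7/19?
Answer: 210/19 ≈ 11.053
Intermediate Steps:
Z = -35/19 (Z = 5*(-7/19) = -35/19 ≈ -1.8421)
N = 3 (N = sqrt(9) = 3)
S = 6 (S = 3*1 + 3 = 3 + 3 = 6)
(-S)*Z = -1*6*(-35/19) = -6*(-35/19) = 210/19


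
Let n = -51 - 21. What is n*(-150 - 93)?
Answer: 17496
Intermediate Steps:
n = -72
n*(-150 - 93) = -72*(-150 - 93) = -72*(-243) = 17496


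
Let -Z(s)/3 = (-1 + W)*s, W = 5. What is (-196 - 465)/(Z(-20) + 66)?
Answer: -661/306 ≈ -2.1601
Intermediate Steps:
Z(s) = -12*s (Z(s) = -3*(-1 + 5)*s = -12*s)
(-196 - 465)/(Z(-20) + 66) = (-196 - 465)/(-12*(-20) + 66) = -661/(240 + 66) = -661/306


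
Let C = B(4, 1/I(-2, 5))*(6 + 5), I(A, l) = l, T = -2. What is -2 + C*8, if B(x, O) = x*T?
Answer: -706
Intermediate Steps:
B(x, O) = -2*x (B(x, O) = x*(-2) = -2*x)
C = -88 (C = (-2*4)*(6 + 5) = -8*11 = -88)
-2 + C*8 = -2 - 88*8 = -2 - 704 = -706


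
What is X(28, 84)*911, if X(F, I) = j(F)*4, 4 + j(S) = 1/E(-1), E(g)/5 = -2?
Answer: -74702/5 ≈ -14940.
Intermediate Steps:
E(g) = -10 (E(g) = 5*(-2) = -10)
j(S) = -41/10 (j(S) = -4 + 1/(-10) = -4 - ⅒ = -41/10)
X(F, I) = -82/5 (X(F, I) = -41/10*4 = -82/5)
X(28, 84)*911 = -82/5*911 = -74702/5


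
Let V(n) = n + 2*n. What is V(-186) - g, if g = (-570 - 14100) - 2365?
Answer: 16477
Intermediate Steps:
V(n) = 3*n
g = -17035 (g = -14670 - 2365 = -17035)
V(-186) - g = 3*(-186) - 1*(-17035) = -558 + 17035 = 16477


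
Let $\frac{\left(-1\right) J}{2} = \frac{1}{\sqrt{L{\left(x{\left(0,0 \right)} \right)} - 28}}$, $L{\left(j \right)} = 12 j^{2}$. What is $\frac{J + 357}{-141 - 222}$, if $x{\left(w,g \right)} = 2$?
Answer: $- \frac{119}{121} + \frac{\sqrt{5}}{1815} \approx -0.98224$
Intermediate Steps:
$J = - \frac{\sqrt{5}}{5}$ ($J = - \frac{2}{\sqrt{12 \cdot 2^{2} - 28}} = - \frac{2}{\sqrt{12 \cdot 4 - 28}} = - \frac{2}{\sqrt{48 - 28}} = - \frac{2}{\sqrt{20}} = - \frac{2}{2 \sqrt{5}} = - 2 \frac{\sqrt{5}}{10} = - \frac{\sqrt{5}}{5} \approx -0.44721$)
$\frac{J + 357}{-141 - 222} = \frac{- \frac{\sqrt{5}}{5} + 357}{-141 - 222} = \frac{357 - \frac{\sqrt{5}}{5}}{-363} = \left(357 - \frac{\sqrt{5}}{5}\right) \left(- \frac{1}{363}\right) = - \frac{119}{121} + \frac{\sqrt{5}}{1815}$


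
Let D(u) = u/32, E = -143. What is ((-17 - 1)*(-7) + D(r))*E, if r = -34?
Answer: -285857/16 ≈ -17866.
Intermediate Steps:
D(u) = u/32 (D(u) = u*(1/32) = u/32)
((-17 - 1)*(-7) + D(r))*E = ((-17 - 1)*(-7) + (1/32)*(-34))*(-143) = (-18*(-7) - 17/16)*(-143) = (126 - 17/16)*(-143) = (1999/16)*(-143) = -285857/16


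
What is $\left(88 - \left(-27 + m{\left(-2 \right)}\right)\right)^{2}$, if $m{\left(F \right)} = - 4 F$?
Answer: $11449$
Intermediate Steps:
$\left(88 - \left(-27 + m{\left(-2 \right)}\right)\right)^{2} = \left(88 + \left(27 - \left(-4\right) \left(-2\right)\right)\right)^{2} = \left(88 + \left(27 - 8\right)\right)^{2} = \left(88 + 19\right)^{2} = 107^{2} = 11449$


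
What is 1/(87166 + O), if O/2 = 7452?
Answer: 1/102070 ≈ 9.7972e-6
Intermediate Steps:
O = 14904 (O = 2*7452 = 14904)
1/(87166 + O) = 1/(87166 + 14904) = 1/102070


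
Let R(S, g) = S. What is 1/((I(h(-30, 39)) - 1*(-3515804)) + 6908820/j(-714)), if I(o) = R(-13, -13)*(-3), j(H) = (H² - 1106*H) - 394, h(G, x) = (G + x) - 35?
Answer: 649543/2283694664159 ≈ 2.8443e-7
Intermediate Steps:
h(G, x) = -35 + G + x
j(H) = -394 + H² - 1106*H
I(o) = 39 (I(o) = -13*(-3) = 39)
1/((I(h(-30, 39)) - 1*(-3515804)) + 6908820/j(-714)) = 1/((39 - 1*(-3515804)) + 6908820/(-394 + (-714)² - 1106*(-714))) = 1/((39 + 3515804) + 6908820/(-394 + 509796 + 789684)) = 1/(3515843 + 6908820/1299086) = 1/(3515843 + 6908820*(1/1299086)) = 1/(3515843 + 3454410/649543) = 1/(2283694664159/649543) = 649543/2283694664159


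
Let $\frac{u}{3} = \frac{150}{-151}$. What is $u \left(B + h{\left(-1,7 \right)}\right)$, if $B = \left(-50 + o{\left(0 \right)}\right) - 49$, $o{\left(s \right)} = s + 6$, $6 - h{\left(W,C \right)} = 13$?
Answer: $\frac{45000}{151} \approx 298.01$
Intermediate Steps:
$u = - \frac{450}{151}$ ($u = 3 \frac{150}{-151} = 3 \cdot 150 \left(- \frac{1}{151}\right) = 3 \left(- \frac{150}{151}\right) = - \frac{450}{151} \approx -2.9801$)
$h{\left(W,C \right)} = -7$ ($h{\left(W,C \right)} = 6 - 13 = -7$)
$o{\left(s \right)} = 6 + s$
$B = -93$ ($B = \left(-50 + \left(6 + 0\right)\right) - 49 = \left(-50 + 6\right) - 49 = -44 - 49 = -93$)
$u \left(B + h{\left(-1,7 \right)}\right) = - \frac{450 \left(-93 - 7\right)}{151} = \left(- \frac{450}{151}\right) \left(-100\right) = \frac{45000}{151}$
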